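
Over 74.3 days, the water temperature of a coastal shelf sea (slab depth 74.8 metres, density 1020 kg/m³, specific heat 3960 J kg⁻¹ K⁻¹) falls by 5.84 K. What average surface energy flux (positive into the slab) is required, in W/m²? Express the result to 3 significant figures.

Areal heat capacity C = ρ c_p D = 1020 × 3960 × 74.8 = 3.02×10^8 J/(m²·K).
Required heat per unit area: Q = C ΔT = 3.02×10^8 × -5.84 = -1.76×10^9 J/m².
Flux F = Q / Δt = -1.76×10^9 / 6.42×10^6 s = -275 W/m².

-275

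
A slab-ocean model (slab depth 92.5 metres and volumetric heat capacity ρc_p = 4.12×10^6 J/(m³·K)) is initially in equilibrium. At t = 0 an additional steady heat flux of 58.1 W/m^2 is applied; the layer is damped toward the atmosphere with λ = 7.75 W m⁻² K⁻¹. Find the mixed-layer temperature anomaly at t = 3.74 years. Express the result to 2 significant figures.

Areal heat capacity C = ρc_p × D = 4.12×10^6 × 92.5 = 3.81×10^8 J/(m²·K).
τ = C / λ = 3.81×10^8 / 7.75 = 4.92×10^7 s.
Equilibrium anomaly ΔT_eq = F / λ = 58.1 / 7.75 = 7.50 K.
t = 3.74 years = 1.18×10^8 s, so t/τ = 2.40.
ΔT(t) = ΔT_eq (1 − e^(−t/τ)) = 7.50 × (1 − e^−2.40) = 6.82 K.

6.8 K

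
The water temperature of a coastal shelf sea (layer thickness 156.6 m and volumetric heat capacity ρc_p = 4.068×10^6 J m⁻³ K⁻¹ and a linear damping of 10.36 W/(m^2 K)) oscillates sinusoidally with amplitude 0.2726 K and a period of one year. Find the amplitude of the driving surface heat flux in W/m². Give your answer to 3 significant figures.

34.7

Areal heat capacity C = ρc_p × D = 4.068×10^6 × 156.6 = 6.37×10^8 J/(m²·K).
ω = 2π / 3.15×10^7 s = 1.99×10^-7 s⁻¹.
√((Cω)² + λ²) = √((127)² + 10.36²) = 127 W/(m²·K).
F₀ = A × √((Cω)²+λ²) = 0.2726 × 127 = 34.7 W/m².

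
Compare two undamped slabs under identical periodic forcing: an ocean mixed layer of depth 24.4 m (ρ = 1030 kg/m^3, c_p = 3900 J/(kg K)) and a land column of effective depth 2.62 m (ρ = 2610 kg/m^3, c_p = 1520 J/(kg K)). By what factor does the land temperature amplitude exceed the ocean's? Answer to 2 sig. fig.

C_ocean = 1030 × 3900 × 24.4 = 9.80×10^7 J/(m²·K).
C_land = 2610 × 1520 × 2.62 = 1.04×10^7 J/(m²·K).
Undamped amplitude ∝ 1/C, so A_land/A_ocean = C_ocean/C_land = 9.43.

9.4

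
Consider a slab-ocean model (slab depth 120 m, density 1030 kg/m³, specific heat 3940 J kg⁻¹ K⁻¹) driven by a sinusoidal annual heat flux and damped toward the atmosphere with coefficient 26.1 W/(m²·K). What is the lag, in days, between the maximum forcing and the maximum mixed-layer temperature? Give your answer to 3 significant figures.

Areal heat capacity C = ρ c_p D = 1030 × 3940 × 120 = 4.87×10^8 J/(m²·K).
ω = 2π / 3.15×10^7 s = 1.99×10^-7 s⁻¹.
Phase lag φ = arctan(Cω/λ) = arctan(97.0/26.1) = 1.31 rad.
Time lag = φ / ω = 1.31 / 1.99×10^-7 = 6.57×10^6 s = 76.0 days.

76.0 days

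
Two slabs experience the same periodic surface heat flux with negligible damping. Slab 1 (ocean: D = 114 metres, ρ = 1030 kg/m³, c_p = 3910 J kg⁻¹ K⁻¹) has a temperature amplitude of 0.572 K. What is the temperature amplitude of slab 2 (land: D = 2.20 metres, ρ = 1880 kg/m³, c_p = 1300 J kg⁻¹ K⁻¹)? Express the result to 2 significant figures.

C_ocean = 4.59×10^8 J/(m²·K); C_land = 5.38×10^6 J/(m²·K).
A ∝ 1/C ⇒ A_land = A_ocean × C_ocean/C_land = 0.572 × 85.4 = 48.8 K.

49 K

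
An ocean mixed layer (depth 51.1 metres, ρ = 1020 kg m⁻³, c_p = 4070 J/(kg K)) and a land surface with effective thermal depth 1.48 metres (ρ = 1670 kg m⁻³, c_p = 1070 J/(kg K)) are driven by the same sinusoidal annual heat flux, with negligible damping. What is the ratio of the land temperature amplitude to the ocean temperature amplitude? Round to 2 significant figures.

C_ocean = 1020 × 4070 × 51.1 = 2.12×10^8 J/(m²·K).
C_land = 1670 × 1070 × 1.48 = 2.64×10^6 J/(m²·K).
Undamped amplitude ∝ 1/C, so A_land/A_ocean = C_ocean/C_land = 80.2.

80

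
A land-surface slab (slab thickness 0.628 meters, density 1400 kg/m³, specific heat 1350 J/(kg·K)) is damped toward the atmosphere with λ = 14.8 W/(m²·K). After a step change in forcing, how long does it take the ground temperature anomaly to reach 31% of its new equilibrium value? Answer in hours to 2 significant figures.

Areal heat capacity C = ρ c_p D = 1400 × 1350 × 0.628 = 1.19×10^6 J m⁻² K⁻¹.
τ = C / λ = 1.19×10^6 / 14.8 = 80200 s.
Fraction reached: 1 − e^(−t/τ) = 0.31 ⇒ t = −τ ln(1 − 0.31) = τ × 0.371.
t = 29800 s = 8.27 hours.

8.3 hours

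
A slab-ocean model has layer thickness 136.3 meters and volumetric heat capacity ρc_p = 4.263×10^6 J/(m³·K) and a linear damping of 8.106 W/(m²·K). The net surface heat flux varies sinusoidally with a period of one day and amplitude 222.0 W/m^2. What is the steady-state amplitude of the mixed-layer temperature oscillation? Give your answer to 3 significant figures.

Areal heat capacity C = ρc_p × D = 4.263×10^6 × 136.3 = 5.81×10^8 J/(m²·K).
Angular frequency ω = 2π / T = 2π / 86400 s = 7.27×10^-5 s⁻¹.
√((Cω)² + λ²) = √((42300)² + 8.106²) = 42300 W/(m²·K).
Amplitude A = F₀ / √((Cω)²+λ²) = 222.0 / 42300 = 0.00525 K.

0.00525 K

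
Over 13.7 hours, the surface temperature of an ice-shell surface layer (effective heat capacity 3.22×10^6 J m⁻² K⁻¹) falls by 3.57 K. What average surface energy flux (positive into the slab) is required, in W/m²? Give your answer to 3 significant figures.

Areal heat capacity C = 3.22×10^6 J m⁻² K⁻¹ (given).
Required heat per unit area: Q = C ΔT = 3.22×10^6 × -3.57 = -1.15×10^7 J/m².
Flux F = Q / Δt = -1.15×10^7 / 49300 s = -233 W/m².

-233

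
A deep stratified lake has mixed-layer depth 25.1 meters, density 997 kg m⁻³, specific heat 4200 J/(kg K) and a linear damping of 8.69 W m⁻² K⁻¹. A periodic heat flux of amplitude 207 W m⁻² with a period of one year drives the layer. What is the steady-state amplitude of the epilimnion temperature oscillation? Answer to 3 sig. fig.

Areal heat capacity C = ρ c_p D = 997 × 4200 × 25.1 = 1.05×10^8 J/(m^2 K).
Angular frequency ω = 2π / T = 2π / 3.15×10^7 s = 1.99×10^-7 s⁻¹.
√((Cω)² + λ²) = √((20.9)² + 8.69²) = 22.7 W/(m²·K).
Amplitude A = F₀ / √((Cω)²+λ²) = 207 / 22.7 = 9.13 K.

9.13 K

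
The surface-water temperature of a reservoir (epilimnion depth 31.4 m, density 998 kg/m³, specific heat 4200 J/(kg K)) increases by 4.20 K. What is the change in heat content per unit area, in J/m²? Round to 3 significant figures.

Areal heat capacity C = ρ c_p D = 998 × 4200 × 31.4 = 1.32×10^8 J m⁻² K⁻¹.
ΔQ = C ΔT = 1.32×10^8 × 4.20 = 5.53×10^8 J/m².

5.53×10^8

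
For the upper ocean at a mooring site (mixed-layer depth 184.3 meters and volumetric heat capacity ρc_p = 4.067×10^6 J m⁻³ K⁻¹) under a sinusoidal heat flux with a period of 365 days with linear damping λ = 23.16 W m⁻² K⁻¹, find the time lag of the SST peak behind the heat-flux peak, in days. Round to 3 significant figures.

Areal heat capacity C = ρc_p × D = 4.067×10^6 × 184.3 = 7.50×10^8 J m⁻² K⁻¹.
ω = 2π / 3.15×10^7 s = 1.99×10^-7 s⁻¹.
Phase lag φ = arctan(Cω/λ) = arctan(149/23.16) = 1.42 rad.
Time lag = φ / ω = 1.42 / 1.99×10^-7 = 7.11×10^6 s = 82.3 days.

82.3 days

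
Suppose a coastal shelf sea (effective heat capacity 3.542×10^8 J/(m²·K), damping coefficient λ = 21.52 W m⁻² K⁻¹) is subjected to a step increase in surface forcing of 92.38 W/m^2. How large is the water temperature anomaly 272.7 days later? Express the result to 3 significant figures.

Areal heat capacity C = 3.542×10^8 J/(m²·K) (given).
τ = C / λ = 3.54×10^8 / 21.52 = 1.65×10^7 s.
Equilibrium anomaly ΔT_eq = F / λ = 92.38 / 21.52 = 4.29 K.
t = 272.7 days = 2.36×10^7 s, so t/τ = 1.43.
ΔT(t) = ΔT_eq (1 − e^(−t/τ)) = 4.29 × (1 − e^−1.43) = 3.27 K.

3.27 K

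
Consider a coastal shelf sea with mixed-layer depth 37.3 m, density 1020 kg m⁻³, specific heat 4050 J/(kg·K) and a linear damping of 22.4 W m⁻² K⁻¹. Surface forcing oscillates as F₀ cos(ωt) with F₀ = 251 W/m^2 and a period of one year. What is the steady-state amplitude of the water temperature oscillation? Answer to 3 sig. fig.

6.60 K

Areal heat capacity C = ρ c_p D = 1020 × 4050 × 37.3 = 1.54×10^8 J/(m²·K).
Angular frequency ω = 2π / T = 2π / 3.15×10^7 s = 1.99×10^-7 s⁻¹.
√((Cω)² + λ²) = √((30.7)² + 22.4²) = 38.0 W/(m²·K).
Amplitude A = F₀ / √((Cω)²+λ²) = 251 / 38.0 = 6.60 K.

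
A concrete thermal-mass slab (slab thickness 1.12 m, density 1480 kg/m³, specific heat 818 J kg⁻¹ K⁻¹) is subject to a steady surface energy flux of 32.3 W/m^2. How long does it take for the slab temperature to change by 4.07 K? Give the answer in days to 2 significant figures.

Areal heat capacity C = ρ c_p D = 1480 × 818 × 1.12 = 1.36×10^6 J m⁻² K⁻¹.
Time required: Δt = C ΔT / F = 1.36×10^6 × 4.07 / 32.3 = 1.71×10^5 s.
In days: 1.71×10^5 s / (86400 s/day) = 1.98 days.

2.0 days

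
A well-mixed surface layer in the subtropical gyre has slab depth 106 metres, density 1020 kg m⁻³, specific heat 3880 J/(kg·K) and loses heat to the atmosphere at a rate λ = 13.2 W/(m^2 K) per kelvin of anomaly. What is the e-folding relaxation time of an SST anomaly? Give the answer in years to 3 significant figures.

1.01 years

Areal heat capacity C = ρ c_p D = 1020 × 3880 × 106 = 4.20×10^8 J/(m^2 K).
Relaxation time τ = C / λ = 4.20×10^8 / 13.2 = 3.18×10^7 s.
In years: 3.18×10^7 s / (3.156×10^7 s/year) = 1.01 years.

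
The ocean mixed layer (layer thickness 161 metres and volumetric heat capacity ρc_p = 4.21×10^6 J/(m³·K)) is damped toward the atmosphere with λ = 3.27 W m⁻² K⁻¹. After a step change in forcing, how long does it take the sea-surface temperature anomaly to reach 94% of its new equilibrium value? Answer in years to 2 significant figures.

18 years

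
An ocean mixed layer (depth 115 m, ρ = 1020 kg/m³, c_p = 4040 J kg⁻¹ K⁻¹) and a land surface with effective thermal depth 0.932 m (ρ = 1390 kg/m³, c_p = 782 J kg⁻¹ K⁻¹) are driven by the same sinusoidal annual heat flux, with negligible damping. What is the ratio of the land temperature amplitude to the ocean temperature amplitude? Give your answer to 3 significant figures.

C_ocean = 1020 × 4040 × 115 = 4.74×10^8 J/(m²·K).
C_land = 1390 × 782 × 0.932 = 1.01×10^6 J/(m²·K).
Undamped amplitude ∝ 1/C, so A_land/A_ocean = C_ocean/C_land = 468.

468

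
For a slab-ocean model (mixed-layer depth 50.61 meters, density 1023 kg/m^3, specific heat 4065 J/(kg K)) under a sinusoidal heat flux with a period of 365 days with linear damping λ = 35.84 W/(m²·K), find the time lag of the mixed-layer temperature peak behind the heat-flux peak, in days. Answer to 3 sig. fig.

50.2 days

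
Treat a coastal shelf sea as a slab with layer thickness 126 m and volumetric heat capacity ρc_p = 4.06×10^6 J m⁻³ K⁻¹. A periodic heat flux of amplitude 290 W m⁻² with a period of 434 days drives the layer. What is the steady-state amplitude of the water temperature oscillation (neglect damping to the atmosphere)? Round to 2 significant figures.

Areal heat capacity C = ρc_p × D = 4.06×10^6 × 126 = 5.12×10^8 J/(m²·K).
Angular frequency ω = 2π / T = 2π / 3.75×10^7 s = 1.68×10^-7 s⁻¹.
Cω = 5.12×10^8 × 1.68×10^-7 = 85.7 W/(m²·K).
Amplitude A = F₀ / (Cω) = 290 / 85.7 = 3.38 K.

3.4 K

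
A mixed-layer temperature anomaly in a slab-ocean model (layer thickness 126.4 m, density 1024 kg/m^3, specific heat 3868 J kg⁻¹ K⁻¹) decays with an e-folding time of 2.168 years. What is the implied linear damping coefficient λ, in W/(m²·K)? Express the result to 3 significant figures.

Areal heat capacity C = ρ c_p D = 1024 × 3868 × 126.4 = 5.01×10^8 J/(m²·K).
τ = 2.168 years = 6.84×10^7 s.
λ = C / τ = 5.01×10^8 / 6.84×10^7 = 7.32 W/(m²·K).

7.32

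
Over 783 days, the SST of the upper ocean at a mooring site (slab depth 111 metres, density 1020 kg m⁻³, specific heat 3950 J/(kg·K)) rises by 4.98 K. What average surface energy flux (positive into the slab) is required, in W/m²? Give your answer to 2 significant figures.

Areal heat capacity C = ρ c_p D = 1020 × 3950 × 111 = 4.47×10^8 J/(m^2 K).
Required heat per unit area: Q = C ΔT = 4.47×10^8 × 4.98 = 2.23×10^9 J/m².
Flux F = Q / Δt = 2.23×10^9 / 6.77×10^7 s = 32.9 W/m².

33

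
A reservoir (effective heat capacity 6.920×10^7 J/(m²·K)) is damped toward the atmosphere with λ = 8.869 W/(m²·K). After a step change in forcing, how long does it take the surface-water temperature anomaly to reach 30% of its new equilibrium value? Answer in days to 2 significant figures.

32 days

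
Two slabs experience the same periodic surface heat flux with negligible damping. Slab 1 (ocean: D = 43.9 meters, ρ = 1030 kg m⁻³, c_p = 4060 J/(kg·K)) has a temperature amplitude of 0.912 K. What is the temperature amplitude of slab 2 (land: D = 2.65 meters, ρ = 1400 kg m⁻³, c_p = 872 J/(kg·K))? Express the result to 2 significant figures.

52 K

C_ocean = 1.84×10^8 J/(m²·K); C_land = 3.24×10^6 J/(m²·K).
A ∝ 1/C ⇒ A_land = A_ocean × C_ocean/C_land = 0.912 × 56.7 = 51.8 K.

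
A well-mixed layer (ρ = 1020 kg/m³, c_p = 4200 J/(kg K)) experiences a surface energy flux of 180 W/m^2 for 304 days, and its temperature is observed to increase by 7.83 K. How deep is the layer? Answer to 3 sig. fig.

Heat input Q = F Δt = 180 × 2.63×10^7 s = 4.73×10^9 J/m².
Required areal heat capacity C = Q / ΔT = 6.04×10^8 J/(m²·K).
Depth D = C / (ρ c_p) = 6.04×10^8 / (1020 × 4200) = 141 m.

141 m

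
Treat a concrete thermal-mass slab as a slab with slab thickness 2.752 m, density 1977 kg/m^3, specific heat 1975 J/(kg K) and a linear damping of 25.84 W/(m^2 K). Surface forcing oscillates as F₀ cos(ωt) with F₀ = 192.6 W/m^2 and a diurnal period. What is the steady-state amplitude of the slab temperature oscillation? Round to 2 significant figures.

Areal heat capacity C = ρ c_p D = 1977 × 1975 × 2.752 = 1.07×10^7 J/(m^2 K).
Angular frequency ω = 2π / T = 2π / 86400 s = 7.27×10^-5 s⁻¹.
√((Cω)² + λ²) = √((781)² + 25.84²) = 782 W/(m²·K).
Amplitude A = F₀ / √((Cω)²+λ²) = 192.6 / 782 = 0.246 K.

0.25 K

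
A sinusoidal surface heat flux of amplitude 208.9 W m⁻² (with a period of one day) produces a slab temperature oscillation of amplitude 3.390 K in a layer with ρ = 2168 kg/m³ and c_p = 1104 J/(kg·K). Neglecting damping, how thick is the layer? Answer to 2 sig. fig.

ω = 2π / 86400 s = 7.27×10^-5 s⁻¹.
Required C = F₀ / (A ω) = 208.9 / (3.390 × 7.27×10^-5) = 8.47×10^5 J/(m²·K).
D = C / (ρ c_p) = 8.47×10^5 / (2168 × 1104) = 0.354 m.

0.35 m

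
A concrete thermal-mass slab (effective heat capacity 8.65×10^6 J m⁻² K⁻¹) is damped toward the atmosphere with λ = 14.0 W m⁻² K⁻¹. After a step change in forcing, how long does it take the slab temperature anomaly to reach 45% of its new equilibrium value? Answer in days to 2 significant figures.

4.3 days

Areal heat capacity C = 8.65×10^6 J m⁻² K⁻¹ (given).
τ = C / λ = 8.65×10^6 / 14.0 = 6.18×10^5 s.
Fraction reached: 1 − e^(−t/τ) = 0.45 ⇒ t = −τ ln(1 − 0.45) = τ × 0.598.
t = 3.69×10^5 s = 4.28 days.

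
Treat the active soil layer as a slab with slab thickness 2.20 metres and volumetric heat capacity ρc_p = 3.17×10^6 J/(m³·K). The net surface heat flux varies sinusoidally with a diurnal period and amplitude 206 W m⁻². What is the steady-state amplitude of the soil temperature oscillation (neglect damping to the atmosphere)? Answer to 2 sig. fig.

0.41 K

Areal heat capacity C = ρc_p × D = 3.17×10^6 × 2.20 = 6.97×10^6 J m⁻² K⁻¹.
Angular frequency ω = 2π / T = 2π / 86400 s = 7.27×10^-5 s⁻¹.
Cω = 6.97×10^6 × 7.27×10^-5 = 507 W/(m²·K).
Amplitude A = F₀ / (Cω) = 206 / 507 = 0.406 K.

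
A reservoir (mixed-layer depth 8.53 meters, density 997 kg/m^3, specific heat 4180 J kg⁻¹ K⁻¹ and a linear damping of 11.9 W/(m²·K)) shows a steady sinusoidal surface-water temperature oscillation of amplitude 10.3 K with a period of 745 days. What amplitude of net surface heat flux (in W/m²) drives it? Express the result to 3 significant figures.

Areal heat capacity C = ρ c_p D = 997 × 4180 × 8.53 = 3.55×10^7 J/(m^2 K).
ω = 2π / 6.44×10^7 s = 9.76×10^-8 s⁻¹.
√((Cω)² + λ²) = √((3.47)² + 11.9²) = 12.4 W/(m²·K).
F₀ = A × √((Cω)²+λ²) = 10.3 × 12.4 = 128 W/m².

128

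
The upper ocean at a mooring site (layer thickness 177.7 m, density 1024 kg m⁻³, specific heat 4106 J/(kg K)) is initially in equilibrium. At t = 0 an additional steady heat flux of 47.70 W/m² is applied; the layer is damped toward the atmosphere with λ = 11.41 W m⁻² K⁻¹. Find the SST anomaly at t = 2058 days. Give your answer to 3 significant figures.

Areal heat capacity C = ρ c_p D = 1024 × 4106 × 177.7 = 7.47×10^8 J m⁻² K⁻¹.
τ = C / λ = 7.47×10^8 / 11.41 = 6.55×10^7 s.
Equilibrium anomaly ΔT_eq = F / λ = 47.70 / 11.41 = 4.18 K.
t = 2058 days = 1.78×10^8 s, so t/τ = 2.72.
ΔT(t) = ΔT_eq (1 − e^(−t/τ)) = 4.18 × (1 − e^−2.72) = 3.90 K.

3.90 K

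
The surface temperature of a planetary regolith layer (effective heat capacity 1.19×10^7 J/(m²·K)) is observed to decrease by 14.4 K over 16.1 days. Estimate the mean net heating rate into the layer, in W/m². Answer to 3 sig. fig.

-123

Areal heat capacity C = 1.19×10^7 J/(m²·K) (given).
Required heat per unit area: Q = C ΔT = 1.19×10^7 × -14.4 = -1.71×10^8 J/m².
Flux F = Q / Δt = -1.71×10^8 / 1.39×10^6 s = -123 W/m².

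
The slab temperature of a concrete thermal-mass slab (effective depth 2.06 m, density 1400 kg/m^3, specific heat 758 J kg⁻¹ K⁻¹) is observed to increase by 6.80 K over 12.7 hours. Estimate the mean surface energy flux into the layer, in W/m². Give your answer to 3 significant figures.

325

Areal heat capacity C = ρ c_p D = 1400 × 758 × 2.06 = 2.19×10^6 J m⁻² K⁻¹.
Required heat per unit area: Q = C ΔT = 2.19×10^6 × 6.80 = 1.49×10^7 J/m².
Flux F = Q / Δt = 1.49×10^7 / 45700 s = 325 W/m².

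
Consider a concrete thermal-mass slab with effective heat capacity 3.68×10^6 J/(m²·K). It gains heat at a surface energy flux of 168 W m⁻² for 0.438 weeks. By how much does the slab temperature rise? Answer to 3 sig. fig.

Areal heat capacity C = 3.68×10^6 J/(m²·K) (given).
Net heat input Q = F Δt = 168 × (0.438 weeks × 6.048×10^5 s/week) = 4.45×10^7 J/m².
ΔT = Q / C = 4.45×10^7 / 3.68×10^6 = 12.1 K.

12.1 K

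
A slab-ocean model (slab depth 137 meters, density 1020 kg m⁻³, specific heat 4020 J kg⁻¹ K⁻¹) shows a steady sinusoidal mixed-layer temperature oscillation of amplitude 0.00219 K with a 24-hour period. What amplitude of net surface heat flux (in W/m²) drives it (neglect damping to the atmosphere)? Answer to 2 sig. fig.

89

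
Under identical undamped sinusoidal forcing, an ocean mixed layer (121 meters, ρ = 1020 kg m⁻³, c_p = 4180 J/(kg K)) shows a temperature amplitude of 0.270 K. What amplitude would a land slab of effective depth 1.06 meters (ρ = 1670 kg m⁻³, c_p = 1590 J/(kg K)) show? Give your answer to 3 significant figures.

49.5 K

C_ocean = 5.16×10^8 J/(m²·K); C_land = 2.81×10^6 J/(m²·K).
A ∝ 1/C ⇒ A_land = A_ocean × C_ocean/C_land = 0.270 × 183 = 49.5 K.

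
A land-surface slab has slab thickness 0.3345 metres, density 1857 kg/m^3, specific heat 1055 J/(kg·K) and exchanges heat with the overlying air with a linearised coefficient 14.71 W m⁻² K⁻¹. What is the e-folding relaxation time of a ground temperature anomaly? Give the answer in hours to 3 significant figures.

12.4 hours

Areal heat capacity C = ρ c_p D = 1857 × 1055 × 0.3345 = 6.55×10^5 J/(m²·K).
Relaxation time τ = C / λ = 6.55×10^5 / 14.71 = 44600 s.
In hours: 44600 s / (3600 s/hour) = 12.4 hours.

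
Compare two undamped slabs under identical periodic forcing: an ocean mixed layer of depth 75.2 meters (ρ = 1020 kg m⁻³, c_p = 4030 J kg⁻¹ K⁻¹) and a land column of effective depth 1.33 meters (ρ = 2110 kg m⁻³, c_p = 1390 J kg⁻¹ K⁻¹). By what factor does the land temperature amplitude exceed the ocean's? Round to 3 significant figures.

79.2

C_ocean = 1020 × 4030 × 75.2 = 3.09×10^8 J/(m²·K).
C_land = 2110 × 1390 × 1.33 = 3.90×10^6 J/(m²·K).
Undamped amplitude ∝ 1/C, so A_land/A_ocean = C_ocean/C_land = 79.2.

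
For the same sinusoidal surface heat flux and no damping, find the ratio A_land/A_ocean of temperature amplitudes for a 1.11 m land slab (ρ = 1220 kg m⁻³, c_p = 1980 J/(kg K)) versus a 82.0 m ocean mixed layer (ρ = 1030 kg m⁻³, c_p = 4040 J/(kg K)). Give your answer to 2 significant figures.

C_ocean = 1030 × 4040 × 82.0 = 3.41×10^8 J/(m²·K).
C_land = 1220 × 1980 × 1.11 = 2.68×10^6 J/(m²·K).
Undamped amplitude ∝ 1/C, so A_land/A_ocean = C_ocean/C_land = 127.

130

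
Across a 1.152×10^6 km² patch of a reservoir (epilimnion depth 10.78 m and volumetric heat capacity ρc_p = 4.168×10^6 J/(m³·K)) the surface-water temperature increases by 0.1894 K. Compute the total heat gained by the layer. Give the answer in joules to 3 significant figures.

9.80×10^18 J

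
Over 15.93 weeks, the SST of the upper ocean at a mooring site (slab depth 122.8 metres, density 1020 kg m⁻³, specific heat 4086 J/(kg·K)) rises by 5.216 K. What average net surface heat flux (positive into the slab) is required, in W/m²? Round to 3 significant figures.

277

Areal heat capacity C = ρ c_p D = 1020 × 4086 × 122.8 = 5.12×10^8 J/(m^2 K).
Required heat per unit area: Q = C ΔT = 5.12×10^8 × 5.216 = 2.67×10^9 J/m².
Flux F = Q / Δt = 2.67×10^9 / 9.63×10^6 s = 277 W/m².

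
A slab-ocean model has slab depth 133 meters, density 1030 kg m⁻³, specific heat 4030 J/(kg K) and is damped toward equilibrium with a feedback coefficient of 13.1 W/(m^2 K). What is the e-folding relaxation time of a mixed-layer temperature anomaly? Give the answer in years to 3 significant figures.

1.34 years

Areal heat capacity C = ρ c_p D = 1030 × 4030 × 133 = 5.52×10^8 J/(m²·K).
Relaxation time τ = C / λ = 5.52×10^8 / 13.1 = 4.21×10^7 s.
In years: 4.21×10^7 s / (3.156×10^7 s/year) = 1.34 years.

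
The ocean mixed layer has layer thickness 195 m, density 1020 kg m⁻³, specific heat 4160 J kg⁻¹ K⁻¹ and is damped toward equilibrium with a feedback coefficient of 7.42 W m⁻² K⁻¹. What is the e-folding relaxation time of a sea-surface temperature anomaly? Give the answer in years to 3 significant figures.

Areal heat capacity C = ρ c_p D = 1020 × 4160 × 195 = 8.27×10^8 J/(m^2 K).
Relaxation time τ = C / λ = 8.27×10^8 / 7.42 = 1.12×10^8 s.
In years: 1.12×10^8 s / (3.156×10^7 s/year) = 3.53 years.

3.53 years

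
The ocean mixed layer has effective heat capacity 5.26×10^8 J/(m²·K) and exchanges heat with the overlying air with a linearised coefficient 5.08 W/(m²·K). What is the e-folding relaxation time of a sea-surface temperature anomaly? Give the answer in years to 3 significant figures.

3.28 years

Areal heat capacity C = 5.26×10^8 J/(m²·K) (given).
Relaxation time τ = C / λ = 5.26×10^8 / 5.08 = 1.04×10^8 s.
In years: 1.04×10^8 s / (3.156×10^7 s/year) = 3.28 years.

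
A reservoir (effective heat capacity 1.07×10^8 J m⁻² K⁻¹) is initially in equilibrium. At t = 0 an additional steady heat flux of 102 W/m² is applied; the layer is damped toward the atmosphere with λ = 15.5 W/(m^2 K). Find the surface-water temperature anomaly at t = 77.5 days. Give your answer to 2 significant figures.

Areal heat capacity C = 1.07×10^8 J m⁻² K⁻¹ (given).
τ = C / λ = 1.07×10^8 / 15.5 = 6.90×10^6 s.
Equilibrium anomaly ΔT_eq = F / λ = 102 / 15.5 = 6.58 K.
t = 77.5 days = 6.70×10^6 s, so t/τ = 0.970.
ΔT(t) = ΔT_eq (1 − e^(−t/τ)) = 6.58 × (1 − e^−0.970) = 4.09 K.

4.1 K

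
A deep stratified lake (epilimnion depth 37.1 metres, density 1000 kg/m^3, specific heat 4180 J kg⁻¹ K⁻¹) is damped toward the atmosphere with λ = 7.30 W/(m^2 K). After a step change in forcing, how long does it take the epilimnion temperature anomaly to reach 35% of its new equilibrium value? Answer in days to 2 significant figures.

110 days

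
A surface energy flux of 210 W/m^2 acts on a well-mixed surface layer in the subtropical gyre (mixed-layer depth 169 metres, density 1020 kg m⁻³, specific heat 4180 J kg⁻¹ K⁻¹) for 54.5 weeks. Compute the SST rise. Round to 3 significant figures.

Areal heat capacity C = ρ c_p D = 1020 × 4180 × 169 = 7.21×10^8 J m⁻² K⁻¹.
Net heat input Q = F Δt = 210 × (54.5 weeks × 6.048×10^5 s/week) = 6.92×10^9 J/m².
ΔT = Q / C = 6.92×10^9 / 7.21×10^8 = 9.61 K.

9.61 K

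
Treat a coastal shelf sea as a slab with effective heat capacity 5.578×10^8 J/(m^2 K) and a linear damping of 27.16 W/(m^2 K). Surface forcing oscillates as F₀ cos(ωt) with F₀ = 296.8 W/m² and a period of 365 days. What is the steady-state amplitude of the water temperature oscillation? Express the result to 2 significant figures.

2.6 K

Areal heat capacity C = 5.578×10^8 J/(m^2 K) (given).
Angular frequency ω = 2π / T = 2π / 3.15×10^7 s = 1.99×10^-7 s⁻¹.
√((Cω)² + λ²) = √((111)² + 27.16²) = 114 W/(m²·K).
Amplitude A = F₀ / √((Cω)²+λ²) = 296.8 / 114 = 2.59 K.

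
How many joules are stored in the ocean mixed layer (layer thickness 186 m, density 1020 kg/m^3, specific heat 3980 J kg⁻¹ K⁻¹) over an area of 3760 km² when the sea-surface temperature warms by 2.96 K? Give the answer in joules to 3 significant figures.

8.40×10^18 J

Areal heat capacity C = ρ c_p D = 1020 × 3980 × 186 = 7.55×10^8 J/(m²·K).
Heat per unit area: q = C ΔT = 7.55×10^8 × 2.96 = 2.24×10^9 J/m².
Total heat: Q = q × A = 2.24×10^9 × (3760 × 10⁶ m²) = 8.40×10^18 J.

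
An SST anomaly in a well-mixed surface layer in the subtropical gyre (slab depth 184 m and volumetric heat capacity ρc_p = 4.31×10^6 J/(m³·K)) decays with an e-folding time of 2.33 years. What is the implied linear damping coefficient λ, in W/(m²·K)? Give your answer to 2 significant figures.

11

Areal heat capacity C = ρc_p × D = 4.31×10^6 × 184 = 7.93×10^8 J/(m²·K).
τ = 2.33 years = 7.35×10^7 s.
λ = C / τ = 7.93×10^8 / 7.35×10^7 = 10.8 W/(m²·K).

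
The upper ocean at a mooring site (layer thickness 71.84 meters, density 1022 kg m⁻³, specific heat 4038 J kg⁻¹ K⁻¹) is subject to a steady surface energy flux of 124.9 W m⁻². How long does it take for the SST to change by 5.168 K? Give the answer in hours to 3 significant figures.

Areal heat capacity C = ρ c_p D = 1022 × 4038 × 71.84 = 2.96×10^8 J m⁻² K⁻¹.
Time required: Δt = C ΔT / F = 2.96×10^8 × 5.168 / 124.9 = 1.23×10^7 s.
In hours: 1.23×10^7 s / (3600 s/hour) = 3410 hours.

3410 hours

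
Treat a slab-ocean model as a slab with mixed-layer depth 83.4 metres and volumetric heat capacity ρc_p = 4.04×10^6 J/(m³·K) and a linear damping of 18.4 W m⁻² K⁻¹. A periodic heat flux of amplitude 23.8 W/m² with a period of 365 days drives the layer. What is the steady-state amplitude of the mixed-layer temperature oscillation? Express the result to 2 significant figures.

0.34 K

Areal heat capacity C = ρc_p × D = 4.04×10^6 × 83.4 = 3.37×10^8 J/(m²·K).
Angular frequency ω = 2π / T = 2π / 3.15×10^7 s = 1.99×10^-7 s⁻¹.
√((Cω)² + λ²) = √((67.1)² + 18.4²) = 69.6 W/(m²·K).
Amplitude A = F₀ / √((Cω)²+λ²) = 23.8 / 69.6 = 0.342 K.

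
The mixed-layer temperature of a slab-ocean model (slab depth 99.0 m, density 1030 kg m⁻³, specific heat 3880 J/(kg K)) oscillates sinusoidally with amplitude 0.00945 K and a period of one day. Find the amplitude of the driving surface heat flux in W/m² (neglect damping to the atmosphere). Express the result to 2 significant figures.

Areal heat capacity C = ρ c_p D = 1030 × 3880 × 99.0 = 3.96×10^8 J/(m²·K).
ω = 2π / 86400 s = 7.27×10^-5 s⁻¹.
Cω = 3.96×10^8 × 7.27×10^-5 = 28800 W/(m²·K).
F₀ = A × Cω = 0.00945 × 28800 = 272 W/m².

270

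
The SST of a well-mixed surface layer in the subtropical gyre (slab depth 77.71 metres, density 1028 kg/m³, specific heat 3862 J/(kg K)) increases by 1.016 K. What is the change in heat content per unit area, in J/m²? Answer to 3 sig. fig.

Areal heat capacity C = ρ c_p D = 1028 × 3862 × 77.71 = 3.09×10^8 J/(m^2 K).
ΔQ = C ΔT = 3.09×10^8 × 1.016 = 3.13×10^8 J/m².

3.13×10^8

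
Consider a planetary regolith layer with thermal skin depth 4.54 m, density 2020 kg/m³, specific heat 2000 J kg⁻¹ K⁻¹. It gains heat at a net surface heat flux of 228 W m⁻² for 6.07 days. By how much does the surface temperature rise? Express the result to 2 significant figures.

6.5 K

Areal heat capacity C = ρ c_p D = 2020 × 2000 × 4.54 = 1.83×10^7 J m⁻² K⁻¹.
Net heat input Q = F Δt = 228 × (6.07 days × 86400 s/day) = 1.20×10^8 J/m².
ΔT = Q / C = 1.20×10^8 / 1.83×10^7 = 6.52 K.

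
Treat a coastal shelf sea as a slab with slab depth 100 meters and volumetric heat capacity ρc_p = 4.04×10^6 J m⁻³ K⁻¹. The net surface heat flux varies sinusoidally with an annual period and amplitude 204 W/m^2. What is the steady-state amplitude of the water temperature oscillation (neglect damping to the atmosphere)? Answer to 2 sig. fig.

Areal heat capacity C = ρc_p × D = 4.04×10^6 × 100 = 4.04×10^8 J/(m²·K).
Angular frequency ω = 2π / T = 2π / 3.15×10^7 s = 1.99×10^-7 s⁻¹.
Cω = 4.04×10^8 × 1.99×10^-7 = 80.5 W/(m²·K).
Amplitude A = F₀ / (Cω) = 204 / 80.5 = 2.53 K.

2.5 K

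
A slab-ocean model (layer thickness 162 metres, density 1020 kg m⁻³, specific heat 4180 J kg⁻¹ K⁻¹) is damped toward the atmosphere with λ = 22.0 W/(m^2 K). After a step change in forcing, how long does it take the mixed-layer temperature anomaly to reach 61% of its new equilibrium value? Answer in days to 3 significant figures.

342 days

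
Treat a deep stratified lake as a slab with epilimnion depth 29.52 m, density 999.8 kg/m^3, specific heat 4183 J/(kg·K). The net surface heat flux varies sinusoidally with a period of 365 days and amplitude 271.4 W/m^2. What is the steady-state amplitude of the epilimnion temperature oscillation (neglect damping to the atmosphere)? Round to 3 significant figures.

Areal heat capacity C = ρ c_p D = 999.8 × 4183 × 29.52 = 1.23×10^8 J m⁻² K⁻¹.
Angular frequency ω = 2π / T = 2π / 3.15×10^7 s = 1.99×10^-7 s⁻¹.
Cω = 1.23×10^8 × 1.99×10^-7 = 24.6 W/(m²·K).
Amplitude A = F₀ / (Cω) = 271.4 / 24.6 = 11.0 K.

11.0 K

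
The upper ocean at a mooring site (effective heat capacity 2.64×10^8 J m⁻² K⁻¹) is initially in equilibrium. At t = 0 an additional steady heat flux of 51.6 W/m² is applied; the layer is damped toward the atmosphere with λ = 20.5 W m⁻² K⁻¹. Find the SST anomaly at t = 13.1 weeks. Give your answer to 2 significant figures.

1.2 K

Areal heat capacity C = 2.64×10^8 J m⁻² K⁻¹ (given).
τ = C / λ = 2.64×10^8 / 20.5 = 1.29×10^7 s.
Equilibrium anomaly ΔT_eq = F / λ = 51.6 / 20.5 = 2.52 K.
t = 13.1 weeks = 7.92×10^6 s, so t/τ = 0.615.
ΔT(t) = ΔT_eq (1 − e^(−t/τ)) = 2.52 × (1 − e^−0.615) = 1.16 K.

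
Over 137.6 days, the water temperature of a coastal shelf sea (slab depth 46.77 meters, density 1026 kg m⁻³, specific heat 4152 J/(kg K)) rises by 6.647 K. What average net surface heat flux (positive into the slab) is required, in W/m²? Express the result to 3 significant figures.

111

Areal heat capacity C = ρ c_p D = 1026 × 4152 × 46.77 = 1.99×10^8 J m⁻² K⁻¹.
Required heat per unit area: Q = C ΔT = 1.99×10^8 × 6.647 = 1.32×10^9 J/m².
Flux F = Q / Δt = 1.32×10^9 / 1.19×10^7 s = 111 W/m².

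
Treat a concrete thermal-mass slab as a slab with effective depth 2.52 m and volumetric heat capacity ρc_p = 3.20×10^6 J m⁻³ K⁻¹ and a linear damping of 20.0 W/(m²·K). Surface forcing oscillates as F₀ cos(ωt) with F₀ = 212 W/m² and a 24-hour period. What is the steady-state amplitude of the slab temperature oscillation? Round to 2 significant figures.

Areal heat capacity C = ρc_p × D = 3.20×10^6 × 2.52 = 8.06×10^6 J m⁻² K⁻¹.
Angular frequency ω = 2π / T = 2π / 86400 s = 7.27×10^-5 s⁻¹.
√((Cω)² + λ²) = √((586)² + 20.0²) = 587 W/(m²·K).
Amplitude A = F₀ / √((Cω)²+λ²) = 212 / 587 = 0.361 K.

0.36 K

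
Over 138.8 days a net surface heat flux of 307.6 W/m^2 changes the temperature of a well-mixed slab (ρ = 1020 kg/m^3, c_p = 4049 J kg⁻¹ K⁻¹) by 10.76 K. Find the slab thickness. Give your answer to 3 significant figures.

Heat input Q = F Δt = 307.6 × 1.20×10^7 s = 3.69×10^9 J/m².
Required areal heat capacity C = Q / ΔT = 3.43×10^8 J/(m²·K).
Depth D = C / (ρ c_p) = 3.43×10^8 / (1020 × 4049) = 83.0 m.

83.0 m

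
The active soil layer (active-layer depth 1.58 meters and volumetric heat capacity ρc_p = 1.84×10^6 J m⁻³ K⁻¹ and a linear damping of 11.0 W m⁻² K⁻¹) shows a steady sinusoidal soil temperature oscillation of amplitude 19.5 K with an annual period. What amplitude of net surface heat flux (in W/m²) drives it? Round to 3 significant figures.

215

Areal heat capacity C = ρc_p × D = 1.84×10^6 × 1.58 = 2.91×10^6 J/(m²·K).
ω = 2π / 3.15×10^7 s = 1.99×10^-7 s⁻¹.
√((Cω)² + λ²) = √((0.579)² + 11.0²) = 11.0 W/(m²·K).
F₀ = A × √((Cω)²+λ²) = 19.5 × 11.0 = 215 W/m².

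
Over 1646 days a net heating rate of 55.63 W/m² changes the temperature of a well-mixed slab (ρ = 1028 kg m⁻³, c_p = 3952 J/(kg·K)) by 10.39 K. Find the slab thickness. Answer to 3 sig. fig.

187 m

Heat input Q = F Δt = 55.63 × 1.42×10^8 s = 7.91×10^9 J/m².
Required areal heat capacity C = Q / ΔT = 7.61×10^8 J/(m²·K).
Depth D = C / (ρ c_p) = 7.61×10^8 / (1028 × 3952) = 187 m.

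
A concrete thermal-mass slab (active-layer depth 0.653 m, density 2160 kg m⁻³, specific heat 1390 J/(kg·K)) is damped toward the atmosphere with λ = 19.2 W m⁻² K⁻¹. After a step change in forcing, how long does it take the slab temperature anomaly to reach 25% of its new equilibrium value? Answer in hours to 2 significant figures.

8.2 hours

Areal heat capacity C = ρ c_p D = 2160 × 1390 × 0.653 = 1.96×10^6 J/(m^2 K).
τ = C / λ = 1.96×10^6 / 19.2 = 1.02×10^5 s.
Fraction reached: 1 − e^(−t/τ) = 0.25 ⇒ t = −τ ln(1 − 0.25) = τ × 0.288.
t = 29400 s = 8.16 hours.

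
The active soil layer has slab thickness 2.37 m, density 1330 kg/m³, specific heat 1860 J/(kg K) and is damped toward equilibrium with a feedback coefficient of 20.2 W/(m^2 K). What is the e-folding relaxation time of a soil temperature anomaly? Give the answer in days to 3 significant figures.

Areal heat capacity C = ρ c_p D = 1330 × 1860 × 2.37 = 5.86×10^6 J/(m²·K).
Relaxation time τ = C / λ = 5.86×10^6 / 20.2 = 2.90×10^5 s.
In days: 2.90×10^5 s / (86400 s/day) = 3.36 days.

3.36 days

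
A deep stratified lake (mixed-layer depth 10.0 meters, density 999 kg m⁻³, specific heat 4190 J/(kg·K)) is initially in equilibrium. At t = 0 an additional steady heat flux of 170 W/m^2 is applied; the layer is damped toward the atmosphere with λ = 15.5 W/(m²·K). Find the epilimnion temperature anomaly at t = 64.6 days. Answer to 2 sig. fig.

Areal heat capacity C = ρ c_p D = 999 × 4190 × 10.0 = 4.19×10^7 J/(m²·K).
τ = C / λ = 4.19×10^7 / 15.5 = 2.70×10^6 s.
Equilibrium anomaly ΔT_eq = F / λ = 170 / 15.5 = 11.0 K.
t = 64.6 days = 5.58×10^6 s, so t/τ = 2.07.
ΔT(t) = ΔT_eq (1 − e^(−t/τ)) = 11.0 × (1 − e^−2.07) = 9.58 K.

9.6 K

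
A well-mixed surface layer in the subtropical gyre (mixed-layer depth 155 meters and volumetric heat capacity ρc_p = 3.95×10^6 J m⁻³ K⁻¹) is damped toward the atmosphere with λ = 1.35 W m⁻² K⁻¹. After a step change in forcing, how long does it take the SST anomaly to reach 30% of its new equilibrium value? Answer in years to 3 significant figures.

Areal heat capacity C = ρc_p × D = 3.95×10^6 × 155 = 6.12×10^8 J/(m^2 K).
τ = C / λ = 6.12×10^8 / 1.35 = 4.54×10^8 s.
Fraction reached: 1 − e^(−t/τ) = 0.30 ⇒ t = −τ ln(1 − 0.30) = τ × 0.357.
t = 1.62×10^8 s = 5.13 years.

5.13 years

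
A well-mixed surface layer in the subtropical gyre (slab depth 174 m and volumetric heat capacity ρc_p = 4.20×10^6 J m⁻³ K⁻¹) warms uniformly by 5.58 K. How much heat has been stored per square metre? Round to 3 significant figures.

Areal heat capacity C = ρc_p × D = 4.20×10^6 × 174 = 7.31×10^8 J/(m²·K).
ΔQ = C ΔT = 7.31×10^8 × 5.58 = 4.08×10^9 J/m².

4.08×10^9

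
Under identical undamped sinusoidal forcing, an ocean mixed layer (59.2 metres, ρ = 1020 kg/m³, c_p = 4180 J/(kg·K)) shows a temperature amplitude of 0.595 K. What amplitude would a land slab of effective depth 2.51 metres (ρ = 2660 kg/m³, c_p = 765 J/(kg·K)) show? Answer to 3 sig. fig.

C_ocean = 2.52×10^8 J/(m²·K); C_land = 5.11×10^6 J/(m²·K).
A ∝ 1/C ⇒ A_land = A_ocean × C_ocean/C_land = 0.595 × 49.4 = 29.4 K.

29.4 K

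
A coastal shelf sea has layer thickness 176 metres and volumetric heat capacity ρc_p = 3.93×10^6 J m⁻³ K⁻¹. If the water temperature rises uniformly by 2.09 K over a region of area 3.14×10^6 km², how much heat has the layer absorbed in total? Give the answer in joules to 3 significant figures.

Areal heat capacity C = ρc_p × D = 3.93×10^6 × 176 = 6.92×10^8 J/(m^2 K).
Heat per unit area: q = C ΔT = 6.92×10^8 × 2.09 = 1.45×10^9 J/m².
Total heat: Q = q × A = 1.45×10^9 × (3.14×10^6 × 10⁶ m²) = 4.54×10^21 J.

4.54×10^21 J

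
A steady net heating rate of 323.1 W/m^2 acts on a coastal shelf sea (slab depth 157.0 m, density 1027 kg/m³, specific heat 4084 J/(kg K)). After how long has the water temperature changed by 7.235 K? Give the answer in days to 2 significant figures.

Areal heat capacity C = ρ c_p D = 1027 × 4084 × 157.0 = 6.59×10^8 J/(m²·K).
Time required: Δt = C ΔT / F = 6.59×10^8 × 7.235 / 323.1 = 1.47×10^7 s.
In days: 1.47×10^7 s / (86400 s/day) = 171 days.

170 days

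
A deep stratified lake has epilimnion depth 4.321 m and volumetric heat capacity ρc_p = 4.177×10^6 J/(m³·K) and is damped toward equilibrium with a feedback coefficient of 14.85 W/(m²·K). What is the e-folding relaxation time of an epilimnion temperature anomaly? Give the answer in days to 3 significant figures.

14.1 days

Areal heat capacity C = ρc_p × D = 4.177×10^6 × 4.321 = 1.80×10^7 J/(m²·K).
Relaxation time τ = C / λ = 1.80×10^7 / 14.85 = 1.22×10^6 s.
In days: 1.22×10^6 s / (86400 s/day) = 14.1 days.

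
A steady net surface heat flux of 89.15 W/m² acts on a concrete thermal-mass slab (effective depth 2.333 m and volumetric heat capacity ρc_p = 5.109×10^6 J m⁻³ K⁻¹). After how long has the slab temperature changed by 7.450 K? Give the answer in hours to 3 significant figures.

277 hours

Areal heat capacity C = ρc_p × D = 5.109×10^6 × 2.333 = 1.19×10^7 J m⁻² K⁻¹.
Time required: Δt = C ΔT / F = 1.19×10^7 × 7.450 / 89.15 = 9.96×10^5 s.
In hours: 9.96×10^5 s / (3600 s/hour) = 277 hours.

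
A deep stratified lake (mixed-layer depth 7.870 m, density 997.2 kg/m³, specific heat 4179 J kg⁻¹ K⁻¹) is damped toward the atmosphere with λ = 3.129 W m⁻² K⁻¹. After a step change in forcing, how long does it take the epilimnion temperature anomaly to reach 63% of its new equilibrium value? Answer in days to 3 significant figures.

Areal heat capacity C = ρ c_p D = 997.2 × 4179 × 7.870 = 3.28×10^7 J m⁻² K⁻¹.
τ = C / λ = 3.28×10^7 / 3.129 = 1.05×10^7 s.
Fraction reached: 1 − e^(−t/τ) = 0.63 ⇒ t = −τ ln(1 − 0.63) = τ × 0.994.
t = 1.04×10^7 s = 121 days.

121 days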